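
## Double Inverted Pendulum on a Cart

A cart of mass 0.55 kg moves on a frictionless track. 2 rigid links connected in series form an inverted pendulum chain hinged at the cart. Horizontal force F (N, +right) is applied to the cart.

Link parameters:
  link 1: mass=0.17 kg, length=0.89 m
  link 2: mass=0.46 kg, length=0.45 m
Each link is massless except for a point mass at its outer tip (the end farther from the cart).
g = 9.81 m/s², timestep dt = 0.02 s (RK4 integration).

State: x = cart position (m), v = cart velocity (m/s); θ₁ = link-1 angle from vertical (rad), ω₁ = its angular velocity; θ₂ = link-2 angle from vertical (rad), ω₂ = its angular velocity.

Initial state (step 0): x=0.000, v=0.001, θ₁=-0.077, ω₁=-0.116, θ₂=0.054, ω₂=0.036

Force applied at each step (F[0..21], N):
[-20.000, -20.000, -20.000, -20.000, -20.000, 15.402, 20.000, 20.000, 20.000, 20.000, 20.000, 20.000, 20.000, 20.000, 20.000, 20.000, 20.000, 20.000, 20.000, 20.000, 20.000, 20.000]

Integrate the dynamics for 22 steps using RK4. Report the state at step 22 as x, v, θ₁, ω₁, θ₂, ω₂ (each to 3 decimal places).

apply F[0]=-20.000 → step 1: x=-0.007, v=-0.706, θ₁=-0.073, ω₁=0.566, θ₂=0.057, ω₂=0.291
apply F[1]=-20.000 → step 2: x=-0.028, v=-1.417, θ₁=-0.054, ω₁=1.268, θ₂=0.065, ω₂=0.513
apply F[2]=-20.000 → step 3: x=-0.064, v=-2.137, θ₁=-0.022, ω₁=2.011, θ₂=0.077, ω₂=0.666
apply F[3]=-20.000 → step 4: x=-0.114, v=-2.863, θ₁=0.027, ω₁=2.806, θ₂=0.091, ω₂=0.728
apply F[4]=-20.000 → step 5: x=-0.178, v=-3.588, θ₁=0.091, ω₁=3.633, θ₂=0.106, ω₂=0.721
apply F[5]=+15.402 → step 6: x=-0.245, v=-3.037, θ₁=0.158, ω₁=3.051, θ₂=0.120, ω₂=0.711
apply F[6]=+20.000 → step 7: x=-0.298, v=-2.349, θ₁=0.212, ω₁=2.365, θ₂=0.134, ω₂=0.620
apply F[7]=+20.000 → step 8: x=-0.339, v=-1.691, θ₁=0.253, ω₁=1.770, θ₂=0.144, ω₂=0.419
apply F[8]=+20.000 → step 9: x=-0.366, v=-1.056, θ₁=0.283, ω₁=1.252, θ₂=0.150, ω₂=0.115
apply F[9]=+20.000 → step 10: x=-0.381, v=-0.438, θ₁=0.303, ω₁=0.794, θ₂=0.148, ω₂=-0.275
apply F[10]=+20.000 → step 11: x=-0.384, v=0.171, θ₁=0.315, ω₁=0.378, θ₂=0.138, ω₂=-0.736
apply F[11]=+20.000 → step 12: x=-0.374, v=0.777, θ₁=0.319, ω₁=-0.015, θ₂=0.119, ω₂=-1.254
apply F[12]=+20.000 → step 13: x=-0.353, v=1.390, θ₁=0.315, ω₁=-0.401, θ₂=0.088, ω₂=-1.815
apply F[13]=+20.000 → step 14: x=-0.319, v=2.014, θ₁=0.303, ω₁=-0.801, θ₂=0.046, ω₂=-2.397
apply F[14]=+20.000 → step 15: x=-0.272, v=2.655, θ₁=0.282, ω₁=-1.239, θ₂=-0.008, ω₂=-2.969
apply F[15]=+20.000 → step 16: x=-0.212, v=3.319, θ₁=0.253, ω₁=-1.740, θ₂=-0.073, ω₂=-3.487
apply F[16]=+20.000 → step 17: x=-0.139, v=4.007, θ₁=0.212, ω₁=-2.335, θ₂=-0.147, ω₂=-3.891
apply F[17]=+20.000 → step 18: x=-0.052, v=4.719, θ₁=0.158, ω₁=-3.050, θ₂=-0.227, ω₂=-4.105
apply F[18]=+20.000 → step 19: x=0.050, v=5.449, θ₁=0.089, ω₁=-3.908, θ₂=-0.309, ω₂=-4.034
apply F[19]=+20.000 → step 20: x=0.166, v=6.183, θ₁=0.001, ω₁=-4.921, θ₂=-0.386, ω₂=-3.569
apply F[20]=+20.000 → step 21: x=0.297, v=6.888, θ₁=-0.109, ω₁=-6.081, θ₂=-0.448, ω₂=-2.610
apply F[21]=+20.000 → step 22: x=0.441, v=7.493, θ₁=-0.243, ω₁=-7.297, θ₂=-0.487, ω₂=-1.193

Answer: x=0.441, v=7.493, θ₁=-0.243, ω₁=-7.297, θ₂=-0.487, ω₂=-1.193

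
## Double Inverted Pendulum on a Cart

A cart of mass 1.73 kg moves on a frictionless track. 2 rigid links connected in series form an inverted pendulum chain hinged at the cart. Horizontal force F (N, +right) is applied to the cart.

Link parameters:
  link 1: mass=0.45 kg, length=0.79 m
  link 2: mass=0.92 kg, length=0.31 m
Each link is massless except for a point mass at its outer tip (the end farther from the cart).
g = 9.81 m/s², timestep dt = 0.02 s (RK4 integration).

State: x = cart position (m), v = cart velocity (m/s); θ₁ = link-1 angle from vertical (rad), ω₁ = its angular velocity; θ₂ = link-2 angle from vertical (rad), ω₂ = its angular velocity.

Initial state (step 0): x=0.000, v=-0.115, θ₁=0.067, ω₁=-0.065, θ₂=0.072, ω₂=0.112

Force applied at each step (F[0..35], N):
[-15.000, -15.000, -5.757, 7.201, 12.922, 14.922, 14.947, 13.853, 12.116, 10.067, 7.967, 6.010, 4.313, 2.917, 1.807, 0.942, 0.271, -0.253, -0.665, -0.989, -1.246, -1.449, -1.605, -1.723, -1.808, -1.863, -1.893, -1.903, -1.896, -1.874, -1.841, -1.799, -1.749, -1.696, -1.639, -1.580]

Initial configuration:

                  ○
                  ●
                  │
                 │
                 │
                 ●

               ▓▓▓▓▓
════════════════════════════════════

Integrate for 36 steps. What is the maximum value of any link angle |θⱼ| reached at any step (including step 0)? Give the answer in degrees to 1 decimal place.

Answer: 6.3°

Derivation:
apply F[0]=-15.000 → step 1: x=-0.004, v=-0.298, θ₁=0.068, ω₁=0.180, θ₂=0.074, ω₂=0.123
apply F[1]=-15.000 → step 2: x=-0.012, v=-0.482, θ₁=0.074, ω₁=0.427, θ₂=0.077, ω₂=0.131
apply F[2]=-5.757 → step 3: x=-0.022, v=-0.560, θ₁=0.084, ω₁=0.546, θ₂=0.080, ω₂=0.130
apply F[3]=+7.201 → step 4: x=-0.033, v=-0.491, θ₁=0.094, ω₁=0.485, θ₂=0.082, ω₂=0.114
apply F[4]=+12.922 → step 5: x=-0.041, v=-0.357, θ₁=0.103, ω₁=0.349, θ₂=0.084, ω₂=0.083
apply F[5]=+14.922 → step 6: x=-0.047, v=-0.202, θ₁=0.108, ω₁=0.192, θ₂=0.085, ω₂=0.040
apply F[6]=+14.947 → step 7: x=-0.049, v=-0.048, θ₁=0.110, ω₁=0.038, θ₂=0.086, ω₂=-0.010
apply F[7]=+13.853 → step 8: x=-0.049, v=0.094, θ₁=0.110, ω₁=-0.100, θ₂=0.085, ω₂=-0.062
apply F[8]=+12.116 → step 9: x=-0.046, v=0.217, θ₁=0.106, ω₁=-0.214, θ₂=0.083, ω₂=-0.111
apply F[9]=+10.067 → step 10: x=-0.041, v=0.316, θ₁=0.101, ω₁=-0.302, θ₂=0.080, ω₂=-0.155
apply F[10]=+7.967 → step 11: x=-0.033, v=0.393, θ₁=0.095, ω₁=-0.364, θ₂=0.077, ω₂=-0.194
apply F[11]=+6.010 → step 12: x=-0.025, v=0.448, θ₁=0.087, ω₁=-0.403, θ₂=0.073, ω₂=-0.225
apply F[12]=+4.313 → step 13: x=-0.016, v=0.485, θ₁=0.079, ω₁=-0.423, θ₂=0.068, ω₂=-0.249
apply F[13]=+2.917 → step 14: x=-0.006, v=0.507, θ₁=0.070, ω₁=-0.428, θ₂=0.063, ω₂=-0.266
apply F[14]=+1.807 → step 15: x=0.004, v=0.518, θ₁=0.062, ω₁=-0.422, θ₂=0.057, ω₂=-0.278
apply F[15]=+0.942 → step 16: x=0.015, v=0.520, θ₁=0.053, ω₁=-0.409, θ₂=0.052, ω₂=-0.283
apply F[16]=+0.271 → step 17: x=0.025, v=0.516, θ₁=0.045, ω₁=-0.391, θ₂=0.046, ω₂=-0.284
apply F[17]=-0.253 → step 18: x=0.035, v=0.506, θ₁=0.038, ω₁=-0.369, θ₂=0.040, ω₂=-0.282
apply F[18]=-0.665 → step 19: x=0.045, v=0.493, θ₁=0.031, ω₁=-0.346, θ₂=0.035, ω₂=-0.275
apply F[19]=-0.989 → step 20: x=0.055, v=0.478, θ₁=0.024, ω₁=-0.322, θ₂=0.029, ω₂=-0.266
apply F[20]=-1.246 → step 21: x=0.065, v=0.460, θ₁=0.018, ω₁=-0.297, θ₂=0.024, ω₂=-0.255
apply F[21]=-1.449 → step 22: x=0.074, v=0.441, θ₁=0.012, ω₁=-0.273, θ₂=0.019, ω₂=-0.243
apply F[22]=-1.605 → step 23: x=0.082, v=0.421, θ₁=0.007, ω₁=-0.249, θ₂=0.014, ω₂=-0.229
apply F[23]=-1.723 → step 24: x=0.090, v=0.401, θ₁=0.002, ω₁=-0.225, θ₂=0.010, ω₂=-0.214
apply F[24]=-1.808 → step 25: x=0.098, v=0.380, θ₁=-0.002, ω₁=-0.203, θ₂=0.006, ω₂=-0.199
apply F[25]=-1.863 → step 26: x=0.106, v=0.359, θ₁=-0.006, ω₁=-0.182, θ₂=0.002, ω₂=-0.183
apply F[26]=-1.893 → step 27: x=0.113, v=0.338, θ₁=-0.009, ω₁=-0.161, θ₂=-0.001, ω₂=-0.168
apply F[27]=-1.903 → step 28: x=0.119, v=0.318, θ₁=-0.012, ω₁=-0.142, θ₂=-0.005, ω₂=-0.153
apply F[28]=-1.896 → step 29: x=0.125, v=0.298, θ₁=-0.015, ω₁=-0.124, θ₂=-0.008, ω₂=-0.138
apply F[29]=-1.874 → step 30: x=0.131, v=0.279, θ₁=-0.017, ω₁=-0.108, θ₂=-0.010, ω₂=-0.124
apply F[30]=-1.841 → step 31: x=0.136, v=0.260, θ₁=-0.019, ω₁=-0.093, θ₂=-0.013, ω₂=-0.111
apply F[31]=-1.799 → step 32: x=0.141, v=0.243, θ₁=-0.021, ω₁=-0.079, θ₂=-0.015, ω₂=-0.098
apply F[32]=-1.749 → step 33: x=0.146, v=0.226, θ₁=-0.023, ω₁=-0.066, θ₂=-0.016, ω₂=-0.086
apply F[33]=-1.696 → step 34: x=0.150, v=0.210, θ₁=-0.024, ω₁=-0.055, θ₂=-0.018, ω₂=-0.075
apply F[34]=-1.639 → step 35: x=0.154, v=0.195, θ₁=-0.025, ω₁=-0.044, θ₂=-0.019, ω₂=-0.064
apply F[35]=-1.580 → step 36: x=0.158, v=0.180, θ₁=-0.025, ω₁=-0.035, θ₂=-0.021, ω₂=-0.055
Max |angle| over trajectory = 0.110 rad = 6.3°.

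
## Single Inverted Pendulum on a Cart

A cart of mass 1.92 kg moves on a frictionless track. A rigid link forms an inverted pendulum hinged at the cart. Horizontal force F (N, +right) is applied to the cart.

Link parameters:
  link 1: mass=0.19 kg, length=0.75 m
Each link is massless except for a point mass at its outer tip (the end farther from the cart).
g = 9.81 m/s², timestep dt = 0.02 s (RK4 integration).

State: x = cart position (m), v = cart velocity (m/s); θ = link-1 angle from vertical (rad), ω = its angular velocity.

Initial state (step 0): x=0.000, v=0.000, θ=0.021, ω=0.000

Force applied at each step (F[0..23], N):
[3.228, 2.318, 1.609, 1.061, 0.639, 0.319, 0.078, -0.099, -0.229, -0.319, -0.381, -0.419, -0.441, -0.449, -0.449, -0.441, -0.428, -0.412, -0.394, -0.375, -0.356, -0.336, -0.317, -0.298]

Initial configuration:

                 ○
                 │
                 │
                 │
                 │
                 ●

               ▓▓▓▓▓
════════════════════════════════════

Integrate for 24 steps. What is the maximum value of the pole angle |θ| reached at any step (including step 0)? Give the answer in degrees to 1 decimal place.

Answer: 1.2°

Derivation:
apply F[0]=+3.228 → step 1: x=0.000, v=0.033, θ=0.021, ω=-0.039
apply F[1]=+2.318 → step 2: x=0.001, v=0.057, θ=0.020, ω=-0.065
apply F[2]=+1.609 → step 3: x=0.003, v=0.073, θ=0.018, ω=-0.082
apply F[3]=+1.061 → step 4: x=0.004, v=0.084, θ=0.016, ω=-0.092
apply F[4]=+0.639 → step 5: x=0.006, v=0.090, θ=0.014, ω=-0.096
apply F[5]=+0.319 → step 6: x=0.008, v=0.094, θ=0.013, ω=-0.097
apply F[6]=+0.078 → step 7: x=0.010, v=0.094, θ=0.011, ω=-0.095
apply F[7]=-0.099 → step 8: x=0.011, v=0.093, θ=0.009, ω=-0.090
apply F[8]=-0.229 → step 9: x=0.013, v=0.090, θ=0.007, ω=-0.085
apply F[9]=-0.319 → step 10: x=0.015, v=0.087, θ=0.005, ω=-0.079
apply F[10]=-0.381 → step 11: x=0.017, v=0.083, θ=0.004, ω=-0.072
apply F[11]=-0.419 → step 12: x=0.018, v=0.078, θ=0.003, ω=-0.065
apply F[12]=-0.441 → step 13: x=0.020, v=0.074, θ=0.001, ω=-0.059
apply F[13]=-0.449 → step 14: x=0.021, v=0.069, θ=0.000, ω=-0.052
apply F[14]=-0.449 → step 15: x=0.023, v=0.064, θ=-0.001, ω=-0.046
apply F[15]=-0.441 → step 16: x=0.024, v=0.060, θ=-0.002, ω=-0.040
apply F[16]=-0.428 → step 17: x=0.025, v=0.055, θ=-0.002, ω=-0.035
apply F[17]=-0.412 → step 18: x=0.026, v=0.051, θ=-0.003, ω=-0.030
apply F[18]=-0.394 → step 19: x=0.027, v=0.047, θ=-0.004, ω=-0.026
apply F[19]=-0.375 → step 20: x=0.028, v=0.043, θ=-0.004, ω=-0.022
apply F[20]=-0.356 → step 21: x=0.029, v=0.040, θ=-0.005, ω=-0.018
apply F[21]=-0.336 → step 22: x=0.030, v=0.036, θ=-0.005, ω=-0.015
apply F[22]=-0.317 → step 23: x=0.030, v=0.033, θ=-0.005, ω=-0.012
apply F[23]=-0.298 → step 24: x=0.031, v=0.030, θ=-0.005, ω=-0.009
Max |angle| over trajectory = 0.021 rad = 1.2°.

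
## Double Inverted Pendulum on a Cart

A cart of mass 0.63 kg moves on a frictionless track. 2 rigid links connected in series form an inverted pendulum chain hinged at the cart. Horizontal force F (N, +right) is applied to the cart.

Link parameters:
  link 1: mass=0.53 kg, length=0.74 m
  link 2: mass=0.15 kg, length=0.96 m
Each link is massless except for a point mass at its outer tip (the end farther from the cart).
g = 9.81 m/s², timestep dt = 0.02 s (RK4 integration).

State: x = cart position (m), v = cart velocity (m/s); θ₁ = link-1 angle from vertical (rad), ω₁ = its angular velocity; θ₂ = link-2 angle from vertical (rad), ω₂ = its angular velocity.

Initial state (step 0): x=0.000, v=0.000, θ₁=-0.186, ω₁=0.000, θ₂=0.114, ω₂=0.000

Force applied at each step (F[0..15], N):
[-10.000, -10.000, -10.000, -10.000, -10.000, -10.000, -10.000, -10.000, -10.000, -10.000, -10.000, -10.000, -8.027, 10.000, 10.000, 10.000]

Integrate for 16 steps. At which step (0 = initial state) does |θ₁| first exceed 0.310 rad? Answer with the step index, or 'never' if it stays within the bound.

apply F[0]=-10.000 → step 1: x=-0.003, v=-0.271, θ₁=-0.183, ω₁=0.285, θ₂=0.115, ω₂=0.093
apply F[1]=-10.000 → step 2: x=-0.011, v=-0.543, θ₁=-0.175, ω₁=0.575, θ₂=0.118, ω₂=0.184
apply F[2]=-10.000 → step 3: x=-0.024, v=-0.820, θ₁=-0.160, ω₁=0.876, θ₂=0.122, ω₂=0.270
apply F[3]=-10.000 → step 4: x=-0.044, v=-1.102, θ₁=-0.139, ω₁=1.193, θ₂=0.128, ω₂=0.348
apply F[4]=-10.000 → step 5: x=-0.069, v=-1.393, θ₁=-0.112, ω₁=1.530, θ₂=0.136, ω₂=0.416
apply F[5]=-10.000 → step 6: x=-0.099, v=-1.692, θ₁=-0.078, ω₁=1.892, θ₂=0.145, ω₂=0.472
apply F[6]=-10.000 → step 7: x=-0.136, v=-2.000, θ₁=-0.036, ω₁=2.281, θ₂=0.155, ω₂=0.512
apply F[7]=-10.000 → step 8: x=-0.179, v=-2.316, θ₁=0.013, ω₁=2.698, θ₂=0.165, ω₂=0.537
apply F[8]=-10.000 → step 9: x=-0.229, v=-2.635, θ₁=0.072, ω₁=3.138, θ₂=0.176, ω₂=0.546
apply F[9]=-10.000 → step 10: x=-0.285, v=-2.952, θ₁=0.139, ω₁=3.591, θ₂=0.187, ω₂=0.546
apply F[10]=-10.000 → step 11: x=-0.347, v=-3.254, θ₁=0.215, ω₁=4.040, θ₂=0.198, ω₂=0.545
apply F[11]=-10.000 → step 12: x=-0.415, v=-3.530, θ₁=0.300, ω₁=4.465, θ₂=0.209, ω₂=0.556
apply F[12]=-8.027 → step 13: x=-0.487, v=-3.713, θ₁=0.393, ω₁=4.777, θ₂=0.220, ω₂=0.591
apply F[13]=+10.000 → step 14: x=-0.558, v=-3.394, θ₁=0.486, ω₁=4.499, θ₂=0.232, ω₂=0.592
apply F[14]=+10.000 → step 15: x=-0.623, v=-3.094, θ₁=0.573, ω₁=4.287, θ₂=0.244, ω₂=0.579
apply F[15]=+10.000 → step 16: x=-0.682, v=-2.813, θ₁=0.657, ω₁=4.136, θ₂=0.255, ω₂=0.551
|θ₁| = 0.393 > 0.310 first at step 13.

Answer: 13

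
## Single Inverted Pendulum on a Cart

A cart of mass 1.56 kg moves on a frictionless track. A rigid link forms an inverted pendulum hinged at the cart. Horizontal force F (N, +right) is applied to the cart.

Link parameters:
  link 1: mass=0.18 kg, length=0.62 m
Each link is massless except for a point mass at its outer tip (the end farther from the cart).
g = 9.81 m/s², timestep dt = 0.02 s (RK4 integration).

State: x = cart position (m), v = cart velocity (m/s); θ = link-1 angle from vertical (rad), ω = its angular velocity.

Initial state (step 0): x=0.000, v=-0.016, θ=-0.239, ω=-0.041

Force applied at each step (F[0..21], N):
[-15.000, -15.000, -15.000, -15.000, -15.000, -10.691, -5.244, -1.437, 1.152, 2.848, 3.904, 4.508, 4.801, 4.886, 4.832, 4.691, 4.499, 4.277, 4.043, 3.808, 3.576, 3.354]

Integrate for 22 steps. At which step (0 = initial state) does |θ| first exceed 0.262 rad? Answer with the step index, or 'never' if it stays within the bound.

apply F[0]=-15.000 → step 1: x=-0.002, v=-0.202, θ=-0.238, ω=0.176
apply F[1]=-15.000 → step 2: x=-0.008, v=-0.388, θ=-0.232, ω=0.394
apply F[2]=-15.000 → step 3: x=-0.018, v=-0.574, θ=-0.222, ω=0.615
apply F[3]=-15.000 → step 4: x=-0.031, v=-0.761, θ=-0.207, ω=0.842
apply F[4]=-15.000 → step 5: x=-0.048, v=-0.948, θ=-0.188, ω=1.076
apply F[5]=-10.691 → step 6: x=-0.068, v=-1.081, θ=-0.165, ω=1.231
apply F[6]=-5.244 → step 7: x=-0.091, v=-1.145, θ=-0.140, ω=1.285
apply F[7]=-1.437 → step 8: x=-0.114, v=-1.161, θ=-0.114, ω=1.270
apply F[8]=+1.152 → step 9: x=-0.137, v=-1.144, θ=-0.090, ω=1.211
apply F[9]=+2.848 → step 10: x=-0.159, v=-1.106, θ=-0.066, ω=1.125
apply F[10]=+3.904 → step 11: x=-0.181, v=-1.055, θ=-0.045, ω=1.026
apply F[11]=+4.508 → step 12: x=-0.201, v=-0.997, θ=-0.025, ω=0.920
apply F[12]=+4.801 → step 13: x=-0.221, v=-0.935, θ=-0.008, ω=0.815
apply F[13]=+4.886 → step 14: x=-0.239, v=-0.872, θ=0.007, ω=0.714
apply F[14]=+4.832 → step 15: x=-0.256, v=-0.810, θ=0.021, ω=0.619
apply F[15]=+4.691 → step 16: x=-0.271, v=-0.751, θ=0.032, ω=0.531
apply F[16]=+4.499 → step 17: x=-0.286, v=-0.694, θ=0.042, ω=0.452
apply F[17]=+4.277 → step 18: x=-0.299, v=-0.640, θ=0.050, ω=0.380
apply F[18]=+4.043 → step 19: x=-0.311, v=-0.590, θ=0.057, ω=0.315
apply F[19]=+3.808 → step 20: x=-0.323, v=-0.542, θ=0.063, ω=0.258
apply F[20]=+3.576 → step 21: x=-0.333, v=-0.498, θ=0.068, ω=0.207
apply F[21]=+3.354 → step 22: x=-0.343, v=-0.456, θ=0.071, ω=0.162
max |θ| = 0.239 ≤ 0.262 over all 23 states.

Answer: never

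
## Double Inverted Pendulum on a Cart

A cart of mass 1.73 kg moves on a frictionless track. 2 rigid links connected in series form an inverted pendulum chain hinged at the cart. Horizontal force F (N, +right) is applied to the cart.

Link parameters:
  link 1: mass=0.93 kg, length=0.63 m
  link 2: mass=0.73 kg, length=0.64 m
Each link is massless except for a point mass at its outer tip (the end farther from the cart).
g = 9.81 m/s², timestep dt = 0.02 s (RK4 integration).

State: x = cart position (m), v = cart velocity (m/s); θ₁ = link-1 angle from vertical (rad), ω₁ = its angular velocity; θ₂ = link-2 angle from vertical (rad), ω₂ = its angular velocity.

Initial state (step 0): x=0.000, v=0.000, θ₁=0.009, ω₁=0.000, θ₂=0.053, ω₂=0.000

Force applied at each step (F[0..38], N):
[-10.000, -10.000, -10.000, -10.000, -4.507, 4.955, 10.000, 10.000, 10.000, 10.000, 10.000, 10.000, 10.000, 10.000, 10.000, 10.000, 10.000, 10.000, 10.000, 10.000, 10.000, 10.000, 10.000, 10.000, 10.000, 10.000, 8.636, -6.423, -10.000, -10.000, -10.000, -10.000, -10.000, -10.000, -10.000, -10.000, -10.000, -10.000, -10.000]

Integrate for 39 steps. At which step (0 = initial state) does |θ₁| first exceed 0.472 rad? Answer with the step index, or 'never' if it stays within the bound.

apply F[0]=-10.000 → step 1: x=-0.001, v=-0.117, θ₁=0.011, ω₁=0.179, θ₂=0.053, ω₂=0.024
apply F[1]=-10.000 → step 2: x=-0.005, v=-0.235, θ₁=0.016, ω₁=0.361, θ₂=0.054, ω₂=0.045
apply F[2]=-10.000 → step 3: x=-0.011, v=-0.355, θ₁=0.025, ω₁=0.548, θ₂=0.055, ω₂=0.064
apply F[3]=-10.000 → step 4: x=-0.019, v=-0.476, θ₁=0.038, ω₁=0.745, θ₂=0.056, ω₂=0.076
apply F[4]=-4.507 → step 5: x=-0.029, v=-0.536, θ₁=0.054, ω₁=0.852, θ₂=0.058, ω₂=0.082
apply F[5]=+4.955 → step 6: x=-0.039, v=-0.490, θ₁=0.071, ω₁=0.799, θ₂=0.060, ω₂=0.080
apply F[6]=+10.000 → step 7: x=-0.048, v=-0.389, θ₁=0.085, ω₁=0.668, θ₂=0.061, ω₂=0.070
apply F[7]=+10.000 → step 8: x=-0.055, v=-0.291, θ₁=0.097, ω₁=0.549, θ₂=0.062, ω₂=0.054
apply F[8]=+10.000 → step 9: x=-0.060, v=-0.196, θ₁=0.107, ω₁=0.440, θ₂=0.063, ω₂=0.032
apply F[9]=+10.000 → step 10: x=-0.063, v=-0.102, θ₁=0.115, ω₁=0.338, θ₂=0.064, ω₂=0.005
apply F[10]=+10.000 → step 11: x=-0.064, v=-0.009, θ₁=0.121, ω₁=0.243, θ₂=0.063, ω₂=-0.026
apply F[11]=+10.000 → step 12: x=-0.063, v=0.082, θ₁=0.125, ω₁=0.152, θ₂=0.063, ω₂=-0.061
apply F[12]=+10.000 → step 13: x=-0.061, v=0.173, θ₁=0.127, ω₁=0.065, θ₂=0.061, ω₂=-0.097
apply F[13]=+10.000 → step 14: x=-0.056, v=0.264, θ₁=0.127, ω₁=-0.021, θ₂=0.059, ω₂=-0.136
apply F[14]=+10.000 → step 15: x=-0.050, v=0.355, θ₁=0.126, ω₁=-0.107, θ₂=0.056, ω₂=-0.176
apply F[15]=+10.000 → step 16: x=-0.042, v=0.446, θ₁=0.123, ω₁=-0.194, θ₂=0.052, ω₂=-0.216
apply F[16]=+10.000 → step 17: x=-0.032, v=0.538, θ₁=0.118, ω₁=-0.283, θ₂=0.047, ω₂=-0.257
apply F[17]=+10.000 → step 18: x=-0.020, v=0.631, θ₁=0.112, ω₁=-0.376, θ₂=0.041, ω₂=-0.297
apply F[18]=+10.000 → step 19: x=-0.007, v=0.726, θ₁=0.103, ω₁=-0.475, θ₂=0.035, ω₂=-0.336
apply F[19]=+10.000 → step 20: x=0.009, v=0.823, θ₁=0.093, ω₁=-0.581, θ₂=0.028, ω₂=-0.373
apply F[20]=+10.000 → step 21: x=0.026, v=0.922, θ₁=0.080, ω₁=-0.696, θ₂=0.020, ω₂=-0.408
apply F[21]=+10.000 → step 22: x=0.045, v=1.024, θ₁=0.065, ω₁=-0.821, θ₂=0.012, ω₂=-0.438
apply F[22]=+10.000 → step 23: x=0.067, v=1.129, θ₁=0.047, ω₁=-0.959, θ₂=0.003, ω₂=-0.464
apply F[23]=+10.000 → step 24: x=0.091, v=1.238, θ₁=0.026, ω₁=-1.112, θ₂=-0.007, ω₂=-0.485
apply F[24]=+10.000 → step 25: x=0.117, v=1.351, θ₁=0.002, ω₁=-1.281, θ₂=-0.017, ω₂=-0.498
apply F[25]=+10.000 → step 26: x=0.145, v=1.469, θ₁=-0.025, ω₁=-1.468, θ₂=-0.027, ω₂=-0.503
apply F[26]=+8.636 → step 27: x=0.175, v=1.575, θ₁=-0.056, ω₁=-1.651, θ₂=-0.037, ω₂=-0.499
apply F[27]=-6.423 → step 28: x=0.206, v=1.512, θ₁=-0.088, ω₁=-1.580, θ₂=-0.047, ω₂=-0.485
apply F[28]=-10.000 → step 29: x=0.235, v=1.414, θ₁=-0.119, ω₁=-1.468, θ₂=-0.056, ω₂=-0.459
apply F[29]=-10.000 → step 30: x=0.263, v=1.321, θ₁=-0.147, ω₁=-1.380, θ₂=-0.065, ω₂=-0.423
apply F[30]=-10.000 → step 31: x=0.288, v=1.233, θ₁=-0.174, ω₁=-1.313, θ₂=-0.073, ω₂=-0.376
apply F[31]=-10.000 → step 32: x=0.312, v=1.151, θ₁=-0.200, ω₁=-1.268, θ₂=-0.080, ω₂=-0.319
apply F[32]=-10.000 → step 33: x=0.334, v=1.073, θ₁=-0.225, ω₁=-1.242, θ₂=-0.086, ω₂=-0.252
apply F[33]=-10.000 → step 34: x=0.355, v=0.999, θ₁=-0.250, ω₁=-1.235, θ₂=-0.090, ω₂=-0.175
apply F[34]=-10.000 → step 35: x=0.374, v=0.929, θ₁=-0.275, ω₁=-1.247, θ₂=-0.093, ω₂=-0.088
apply F[35]=-10.000 → step 36: x=0.392, v=0.863, θ₁=-0.300, ω₁=-1.277, θ₂=-0.093, ω₂=0.009
apply F[36]=-10.000 → step 37: x=0.409, v=0.800, θ₁=-0.326, ω₁=-1.325, θ₂=-0.092, ω₂=0.118
apply F[37]=-10.000 → step 38: x=0.424, v=0.740, θ₁=-0.353, ω₁=-1.390, θ₂=-0.089, ω₂=0.237
apply F[38]=-10.000 → step 39: x=0.438, v=0.682, θ₁=-0.382, ω₁=-1.471, θ₂=-0.083, ω₂=0.366
max |θ₁| = 0.382 ≤ 0.472 over all 40 states.

Answer: never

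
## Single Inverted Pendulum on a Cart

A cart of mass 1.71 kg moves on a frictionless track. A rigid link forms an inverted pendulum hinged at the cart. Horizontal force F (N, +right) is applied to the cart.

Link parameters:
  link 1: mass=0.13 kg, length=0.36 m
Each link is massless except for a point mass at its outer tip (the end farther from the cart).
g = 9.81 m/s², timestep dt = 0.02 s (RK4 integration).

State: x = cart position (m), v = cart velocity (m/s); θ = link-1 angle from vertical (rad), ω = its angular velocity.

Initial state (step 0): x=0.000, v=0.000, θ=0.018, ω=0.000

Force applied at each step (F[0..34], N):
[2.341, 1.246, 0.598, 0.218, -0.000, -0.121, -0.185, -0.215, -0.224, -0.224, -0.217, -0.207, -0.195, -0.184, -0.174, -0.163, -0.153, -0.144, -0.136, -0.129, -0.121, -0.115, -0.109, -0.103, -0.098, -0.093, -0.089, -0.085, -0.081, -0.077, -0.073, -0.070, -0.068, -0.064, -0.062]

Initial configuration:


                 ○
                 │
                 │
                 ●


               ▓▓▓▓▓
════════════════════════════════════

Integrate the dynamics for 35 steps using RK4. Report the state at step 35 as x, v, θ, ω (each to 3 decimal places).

Answer: x=0.017, v=0.005, θ=-0.003, ω=0.004

Derivation:
apply F[0]=+2.341 → step 1: x=0.000, v=0.027, θ=0.017, ω=-0.066
apply F[1]=+1.246 → step 2: x=0.001, v=0.041, θ=0.016, ω=-0.096
apply F[2]=+0.598 → step 3: x=0.002, v=0.048, θ=0.014, ω=-0.107
apply F[3]=+0.218 → step 4: x=0.003, v=0.051, θ=0.012, ω=-0.107
apply F[4]=-0.000 → step 5: x=0.004, v=0.050, θ=0.009, ω=-0.101
apply F[5]=-0.121 → step 6: x=0.005, v=0.049, θ=0.008, ω=-0.092
apply F[6]=-0.185 → step 7: x=0.006, v=0.047, θ=0.006, ω=-0.082
apply F[7]=-0.215 → step 8: x=0.007, v=0.044, θ=0.004, ω=-0.072
apply F[8]=-0.224 → step 9: x=0.008, v=0.041, θ=0.003, ω=-0.062
apply F[9]=-0.224 → step 10: x=0.008, v=0.039, θ=0.002, ω=-0.054
apply F[10]=-0.217 → step 11: x=0.009, v=0.036, θ=0.001, ω=-0.046
apply F[11]=-0.207 → step 12: x=0.010, v=0.034, θ=-0.000, ω=-0.039
apply F[12]=-0.195 → step 13: x=0.010, v=0.031, θ=-0.001, ω=-0.033
apply F[13]=-0.184 → step 14: x=0.011, v=0.029, θ=-0.001, ω=-0.028
apply F[14]=-0.174 → step 15: x=0.012, v=0.027, θ=-0.002, ω=-0.023
apply F[15]=-0.163 → step 16: x=0.012, v=0.025, θ=-0.002, ω=-0.019
apply F[16]=-0.153 → step 17: x=0.013, v=0.024, θ=-0.003, ω=-0.015
apply F[17]=-0.144 → step 18: x=0.013, v=0.022, θ=-0.003, ω=-0.012
apply F[18]=-0.136 → step 19: x=0.014, v=0.020, θ=-0.003, ω=-0.010
apply F[19]=-0.129 → step 20: x=0.014, v=0.019, θ=-0.003, ω=-0.007
apply F[20]=-0.121 → step 21: x=0.014, v=0.018, θ=-0.003, ω=-0.006
apply F[21]=-0.115 → step 22: x=0.015, v=0.016, θ=-0.004, ω=-0.004
apply F[22]=-0.109 → step 23: x=0.015, v=0.015, θ=-0.004, ω=-0.002
apply F[23]=-0.103 → step 24: x=0.015, v=0.014, θ=-0.004, ω=-0.001
apply F[24]=-0.098 → step 25: x=0.016, v=0.013, θ=-0.004, ω=-0.000
apply F[25]=-0.093 → step 26: x=0.016, v=0.012, θ=-0.004, ω=0.001
apply F[26]=-0.089 → step 27: x=0.016, v=0.011, θ=-0.004, ω=0.001
apply F[27]=-0.085 → step 28: x=0.016, v=0.010, θ=-0.004, ω=0.002
apply F[28]=-0.081 → step 29: x=0.016, v=0.009, θ=-0.004, ω=0.003
apply F[29]=-0.077 → step 30: x=0.017, v=0.008, θ=-0.004, ω=0.003
apply F[30]=-0.073 → step 31: x=0.017, v=0.007, θ=-0.003, ω=0.003
apply F[31]=-0.070 → step 32: x=0.017, v=0.007, θ=-0.003, ω=0.004
apply F[32]=-0.068 → step 33: x=0.017, v=0.006, θ=-0.003, ω=0.004
apply F[33]=-0.064 → step 34: x=0.017, v=0.005, θ=-0.003, ω=0.004
apply F[34]=-0.062 → step 35: x=0.017, v=0.005, θ=-0.003, ω=0.004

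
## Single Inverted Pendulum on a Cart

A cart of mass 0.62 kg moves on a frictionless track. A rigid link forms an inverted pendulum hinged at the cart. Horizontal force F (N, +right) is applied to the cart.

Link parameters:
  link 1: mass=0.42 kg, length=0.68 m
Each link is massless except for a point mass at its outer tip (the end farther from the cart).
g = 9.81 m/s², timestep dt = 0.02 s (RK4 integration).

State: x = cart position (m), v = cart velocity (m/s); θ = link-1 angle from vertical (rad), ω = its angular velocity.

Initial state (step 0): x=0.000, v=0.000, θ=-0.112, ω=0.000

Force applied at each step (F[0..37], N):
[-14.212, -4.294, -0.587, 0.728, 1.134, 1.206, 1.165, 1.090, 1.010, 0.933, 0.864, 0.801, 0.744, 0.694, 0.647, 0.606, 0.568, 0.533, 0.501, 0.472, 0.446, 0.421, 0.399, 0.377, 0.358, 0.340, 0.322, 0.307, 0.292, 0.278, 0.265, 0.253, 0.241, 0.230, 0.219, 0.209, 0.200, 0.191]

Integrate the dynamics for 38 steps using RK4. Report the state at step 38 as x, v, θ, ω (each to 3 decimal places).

Answer: x=-0.141, v=0.007, θ=0.018, ω=-0.028

Derivation:
apply F[0]=-14.212 → step 1: x=-0.004, v=-0.440, θ=-0.106, ω=0.612
apply F[1]=-4.294 → step 2: x=-0.014, v=-0.565, θ=-0.092, ω=0.767
apply F[2]=-0.587 → step 3: x=-0.026, v=-0.574, θ=-0.077, ω=0.754
apply F[3]=+0.728 → step 4: x=-0.037, v=-0.541, θ=-0.063, ω=0.687
apply F[4]=+1.134 → step 5: x=-0.047, v=-0.498, θ=-0.050, ω=0.606
apply F[5]=+1.206 → step 6: x=-0.057, v=-0.453, θ=-0.038, ω=0.528
apply F[6]=+1.165 → step 7: x=-0.066, v=-0.411, θ=-0.028, ω=0.457
apply F[7]=+1.090 → step 8: x=-0.073, v=-0.373, θ=-0.020, ω=0.394
apply F[8]=+1.010 → step 9: x=-0.080, v=-0.338, θ=-0.013, ω=0.338
apply F[9]=+0.933 → step 10: x=-0.087, v=-0.307, θ=-0.006, ω=0.290
apply F[10]=+0.864 → step 11: x=-0.093, v=-0.279, θ=-0.001, ω=0.247
apply F[11]=+0.801 → step 12: x=-0.098, v=-0.253, θ=0.004, ω=0.210
apply F[12]=+0.744 → step 13: x=-0.103, v=-0.230, θ=0.007, ω=0.177
apply F[13]=+0.694 → step 14: x=-0.107, v=-0.209, θ=0.011, ω=0.148
apply F[14]=+0.647 → step 15: x=-0.111, v=-0.189, θ=0.013, ω=0.124
apply F[15]=+0.606 → step 16: x=-0.115, v=-0.172, θ=0.016, ω=0.102
apply F[16]=+0.568 → step 17: x=-0.118, v=-0.156, θ=0.018, ω=0.083
apply F[17]=+0.533 → step 18: x=-0.121, v=-0.141, θ=0.019, ω=0.067
apply F[18]=+0.501 → step 19: x=-0.124, v=-0.127, θ=0.020, ω=0.052
apply F[19]=+0.472 → step 20: x=-0.126, v=-0.115, θ=0.021, ω=0.040
apply F[20]=+0.446 → step 21: x=-0.128, v=-0.103, θ=0.022, ω=0.029
apply F[21]=+0.421 → step 22: x=-0.130, v=-0.093, θ=0.022, ω=0.020
apply F[22]=+0.399 → step 23: x=-0.132, v=-0.083, θ=0.023, ω=0.012
apply F[23]=+0.377 → step 24: x=-0.134, v=-0.074, θ=0.023, ω=0.005
apply F[24]=+0.358 → step 25: x=-0.135, v=-0.065, θ=0.023, ω=-0.001
apply F[25]=+0.340 → step 26: x=-0.136, v=-0.057, θ=0.023, ω=-0.006
apply F[26]=+0.322 → step 27: x=-0.137, v=-0.050, θ=0.023, ω=-0.010
apply F[27]=+0.307 → step 28: x=-0.138, v=-0.043, θ=0.022, ω=-0.014
apply F[28]=+0.292 → step 29: x=-0.139, v=-0.036, θ=0.022, ω=-0.017
apply F[29]=+0.278 → step 30: x=-0.140, v=-0.030, θ=0.022, ω=-0.019
apply F[30]=+0.265 → step 31: x=-0.140, v=-0.025, θ=0.021, ω=-0.021
apply F[31]=+0.253 → step 32: x=-0.141, v=-0.019, θ=0.021, ω=-0.023
apply F[32]=+0.241 → step 33: x=-0.141, v=-0.014, θ=0.020, ω=-0.024
apply F[33]=+0.230 → step 34: x=-0.141, v=-0.010, θ=0.020, ω=-0.026
apply F[34]=+0.219 → step 35: x=-0.141, v=-0.005, θ=0.019, ω=-0.026
apply F[35]=+0.209 → step 36: x=-0.142, v=-0.001, θ=0.019, ω=-0.027
apply F[36]=+0.200 → step 37: x=-0.142, v=0.003, θ=0.018, ω=-0.028
apply F[37]=+0.191 → step 38: x=-0.141, v=0.007, θ=0.018, ω=-0.028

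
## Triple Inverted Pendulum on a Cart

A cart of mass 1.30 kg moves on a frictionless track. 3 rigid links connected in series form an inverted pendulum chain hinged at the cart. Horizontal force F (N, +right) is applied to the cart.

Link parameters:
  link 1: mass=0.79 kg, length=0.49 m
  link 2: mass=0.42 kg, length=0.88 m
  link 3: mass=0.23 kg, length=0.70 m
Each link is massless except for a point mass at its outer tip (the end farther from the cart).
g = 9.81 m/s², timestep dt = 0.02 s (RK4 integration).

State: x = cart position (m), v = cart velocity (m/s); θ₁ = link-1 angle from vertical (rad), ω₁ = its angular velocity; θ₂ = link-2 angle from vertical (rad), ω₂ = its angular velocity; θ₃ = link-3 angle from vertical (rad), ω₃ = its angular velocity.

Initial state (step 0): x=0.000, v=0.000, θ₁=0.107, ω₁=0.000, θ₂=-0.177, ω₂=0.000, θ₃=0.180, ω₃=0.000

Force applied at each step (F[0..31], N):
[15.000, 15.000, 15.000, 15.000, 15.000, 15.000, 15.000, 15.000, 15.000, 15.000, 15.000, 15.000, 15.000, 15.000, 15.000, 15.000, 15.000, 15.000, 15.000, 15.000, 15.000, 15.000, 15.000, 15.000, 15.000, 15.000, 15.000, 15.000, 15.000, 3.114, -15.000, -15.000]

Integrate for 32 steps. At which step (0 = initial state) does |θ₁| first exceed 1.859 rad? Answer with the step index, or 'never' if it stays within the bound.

apply F[0]=+15.000 → step 1: x=0.002, v=0.207, θ₁=0.104, ω₁=-0.292, θ₂=-0.179, ω₂=-0.153, θ₃=0.181, ω₃=0.142
apply F[1]=+15.000 → step 2: x=0.008, v=0.417, θ₁=0.095, ω₁=-0.593, θ₂=-0.183, ω₂=-0.302, θ₃=0.186, ω₃=0.284
apply F[2]=+15.000 → step 3: x=0.019, v=0.629, θ₁=0.080, ω₁=-0.909, θ₂=-0.191, ω₂=-0.446, θ₃=0.193, ω₃=0.426
apply F[3]=+15.000 → step 4: x=0.033, v=0.845, θ₁=0.059, ω₁=-1.250, θ₂=-0.201, ω₂=-0.580, θ₃=0.203, ω₃=0.565
apply F[4]=+15.000 → step 5: x=0.053, v=1.068, θ₁=0.030, ω₁=-1.623, θ₂=-0.214, ω₂=-0.700, θ₃=0.215, ω₃=0.698
apply F[5]=+15.000 → step 6: x=0.076, v=1.297, θ₁=-0.006, ω₁=-2.034, θ₂=-0.229, ω₂=-0.801, θ₃=0.231, ω₃=0.822
apply F[6]=+15.000 → step 7: x=0.105, v=1.531, θ₁=-0.052, ω₁=-2.487, θ₂=-0.246, ω₂=-0.878, θ₃=0.248, ω₃=0.928
apply F[7]=+15.000 → step 8: x=0.138, v=1.769, θ₁=-0.106, ω₁=-2.981, θ₂=-0.264, ω₂=-0.927, θ₃=0.268, ω₃=1.006
apply F[8]=+15.000 → step 9: x=0.175, v=2.007, θ₁=-0.171, ω₁=-3.509, θ₂=-0.282, ω₂=-0.947, θ₃=0.288, ω₃=1.043
apply F[9]=+15.000 → step 10: x=0.218, v=2.236, θ₁=-0.247, ω₁=-4.051, θ₂=-0.301, ω₂=-0.939, θ₃=0.309, ω₃=1.026
apply F[10]=+15.000 → step 11: x=0.265, v=2.448, θ₁=-0.333, ω₁=-4.582, θ₂=-0.320, ω₂=-0.916, θ₃=0.329, ω₃=0.945
apply F[11]=+15.000 → step 12: x=0.315, v=2.633, θ₁=-0.430, ω₁=-5.070, θ₂=-0.338, ω₂=-0.893, θ₃=0.346, ω₃=0.796
apply F[12]=+15.000 → step 13: x=0.370, v=2.782, θ₁=-0.535, ω₁=-5.491, θ₂=-0.356, ω₂=-0.890, θ₃=0.360, ω₃=0.586
apply F[13]=+15.000 → step 14: x=0.426, v=2.893, θ₁=-0.649, ω₁=-5.837, θ₂=-0.374, ω₂=-0.927, θ₃=0.369, ω₃=0.330
apply F[14]=+15.000 → step 15: x=0.485, v=2.967, θ₁=-0.768, ω₁=-6.111, θ₂=-0.393, ω₂=-1.012, θ₃=0.373, ω₃=0.044
apply F[15]=+15.000 → step 16: x=0.545, v=3.008, θ₁=-0.893, ω₁=-6.329, θ₂=-0.415, ω₂=-1.150, θ₃=0.371, ω₃=-0.256
apply F[16]=+15.000 → step 17: x=0.605, v=3.021, θ₁=-1.021, ω₁=-6.508, θ₂=-0.440, ω₂=-1.342, θ₃=0.363, ω₃=-0.561
apply F[17]=+15.000 → step 18: x=0.666, v=3.010, θ₁=-1.153, ω₁=-6.663, θ₂=-0.469, ω₂=-1.583, θ₃=0.349, ω₃=-0.866
apply F[18]=+15.000 → step 19: x=0.726, v=2.977, θ₁=-1.288, ω₁=-6.805, θ₂=-0.503, ω₂=-1.872, θ₃=0.328, ω₃=-1.171
apply F[19]=+15.000 → step 20: x=0.785, v=2.926, θ₁=-1.425, ω₁=-6.941, θ₂=-0.544, ω₂=-2.206, θ₃=0.302, ω₃=-1.478
apply F[20]=+15.000 → step 21: x=0.842, v=2.859, θ₁=-1.565, ω₁=-7.075, θ₂=-0.592, ω₂=-2.584, θ₃=0.269, ω₃=-1.794
apply F[21]=+15.000 → step 22: x=0.899, v=2.777, θ₁=-1.708, ω₁=-7.205, θ₂=-0.648, ω₂=-3.006, θ₃=0.230, ω₃=-2.126
apply F[22]=+15.000 → step 23: x=0.953, v=2.684, θ₁=-1.854, ω₁=-7.325, θ₂=-0.712, ω₂=-3.472, θ₃=0.184, ω₃=-2.482
apply F[23]=+15.000 → step 24: x=1.006, v=2.585, θ₁=-2.001, ω₁=-7.421, θ₂=-0.787, ω₂=-3.981, θ₃=0.130, ω₃=-2.875
apply F[24]=+15.000 → step 25: x=1.057, v=2.487, θ₁=-2.150, ω₁=-7.469, θ₂=-0.872, ω₂=-4.529, θ₃=0.069, ω₃=-3.317
apply F[25]=+15.000 → step 26: x=1.106, v=2.401, θ₁=-2.299, ω₁=-7.435, θ₂=-0.968, ω₂=-5.109, θ₃=-0.003, ω₃=-3.826
apply F[26]=+15.000 → step 27: x=1.153, v=2.342, θ₁=-2.447, ω₁=-7.270, θ₂=-1.076, ω₂=-5.700, θ₃=-0.085, ω₃=-4.419
apply F[27]=+15.000 → step 28: x=1.200, v=2.324, θ₁=-2.589, ω₁=-6.919, θ₂=-1.196, ω₂=-6.270, θ₃=-0.180, ω₃=-5.112
apply F[28]=+15.000 → step 29: x=1.246, v=2.361, θ₁=-2.722, ω₁=-6.334, θ₂=-1.326, ω₂=-6.772, θ₃=-0.290, ω₃=-5.918
apply F[29]=+3.114 → step 30: x=1.293, v=2.283, θ₁=-2.844, ω₁=-5.840, θ₂=-1.465, ω₂=-7.108, θ₃=-0.418, ω₃=-6.824
apply F[30]=-15.000 → step 31: x=1.335, v=1.975, θ₁=-2.959, ω₁=-5.694, θ₂=-1.610, ω₂=-7.300, θ₃=-0.564, ω₃=-7.815
apply F[31]=-15.000 → step 32: x=1.372, v=1.701, θ₁=-3.070, ω₁=-5.371, θ₂=-1.757, ω₂=-7.438, θ₃=-0.731, ω₃=-8.898
|θ₁| = 2.001 > 1.859 first at step 24.

Answer: 24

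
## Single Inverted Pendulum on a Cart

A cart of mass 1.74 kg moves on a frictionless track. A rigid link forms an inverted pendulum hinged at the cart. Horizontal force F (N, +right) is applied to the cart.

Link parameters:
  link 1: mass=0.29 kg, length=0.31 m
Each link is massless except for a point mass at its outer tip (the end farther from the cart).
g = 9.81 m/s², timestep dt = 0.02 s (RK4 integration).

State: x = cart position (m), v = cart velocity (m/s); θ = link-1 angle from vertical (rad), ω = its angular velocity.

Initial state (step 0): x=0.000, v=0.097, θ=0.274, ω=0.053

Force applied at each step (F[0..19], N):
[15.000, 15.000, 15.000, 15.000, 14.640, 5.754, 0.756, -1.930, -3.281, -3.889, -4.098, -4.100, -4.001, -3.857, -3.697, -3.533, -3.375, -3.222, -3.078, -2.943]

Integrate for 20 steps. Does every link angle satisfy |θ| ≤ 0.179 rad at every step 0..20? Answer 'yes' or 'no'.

Answer: no

Derivation:
apply F[0]=+15.000 → step 1: x=0.004, v=0.259, θ=0.272, ω=-0.279
apply F[1]=+15.000 → step 2: x=0.010, v=0.421, θ=0.263, ω=-0.616
apply F[2]=+15.000 → step 3: x=0.020, v=0.584, θ=0.247, ω=-0.965
apply F[3]=+15.000 → step 4: x=0.034, v=0.748, θ=0.224, ω=-1.330
apply F[4]=+14.640 → step 5: x=0.050, v=0.909, θ=0.194, ω=-1.706
apply F[5]=+5.754 → step 6: x=0.069, v=0.970, θ=0.159, ω=-1.788
apply F[6]=+0.756 → step 7: x=0.089, v=0.974, θ=0.124, ω=-1.714
apply F[7]=-1.930 → step 8: x=0.108, v=0.949, θ=0.091, ω=-1.565
apply F[8]=-3.281 → step 9: x=0.126, v=0.909, θ=0.062, ω=-1.388
apply F[9]=-3.889 → step 10: x=0.144, v=0.863, θ=0.036, ω=-1.209
apply F[10]=-4.098 → step 11: x=0.161, v=0.815, θ=0.013, ω=-1.039
apply F[11]=-4.100 → step 12: x=0.177, v=0.768, θ=-0.006, ω=-0.884
apply F[12]=-4.001 → step 13: x=0.192, v=0.722, θ=-0.022, ω=-0.746
apply F[13]=-3.857 → step 14: x=0.206, v=0.679, θ=-0.036, ω=-0.625
apply F[14]=-3.697 → step 15: x=0.219, v=0.637, θ=-0.047, ω=-0.519
apply F[15]=-3.533 → step 16: x=0.231, v=0.599, θ=-0.057, ω=-0.427
apply F[16]=-3.375 → step 17: x=0.243, v=0.562, θ=-0.065, ω=-0.347
apply F[17]=-3.222 → step 18: x=0.254, v=0.527, θ=-0.071, ω=-0.277
apply F[18]=-3.078 → step 19: x=0.264, v=0.494, θ=-0.076, ω=-0.218
apply F[19]=-2.943 → step 20: x=0.273, v=0.463, θ=-0.080, ω=-0.166
Max |angle| over trajectory = 0.274 rad; bound = 0.179 → exceeded.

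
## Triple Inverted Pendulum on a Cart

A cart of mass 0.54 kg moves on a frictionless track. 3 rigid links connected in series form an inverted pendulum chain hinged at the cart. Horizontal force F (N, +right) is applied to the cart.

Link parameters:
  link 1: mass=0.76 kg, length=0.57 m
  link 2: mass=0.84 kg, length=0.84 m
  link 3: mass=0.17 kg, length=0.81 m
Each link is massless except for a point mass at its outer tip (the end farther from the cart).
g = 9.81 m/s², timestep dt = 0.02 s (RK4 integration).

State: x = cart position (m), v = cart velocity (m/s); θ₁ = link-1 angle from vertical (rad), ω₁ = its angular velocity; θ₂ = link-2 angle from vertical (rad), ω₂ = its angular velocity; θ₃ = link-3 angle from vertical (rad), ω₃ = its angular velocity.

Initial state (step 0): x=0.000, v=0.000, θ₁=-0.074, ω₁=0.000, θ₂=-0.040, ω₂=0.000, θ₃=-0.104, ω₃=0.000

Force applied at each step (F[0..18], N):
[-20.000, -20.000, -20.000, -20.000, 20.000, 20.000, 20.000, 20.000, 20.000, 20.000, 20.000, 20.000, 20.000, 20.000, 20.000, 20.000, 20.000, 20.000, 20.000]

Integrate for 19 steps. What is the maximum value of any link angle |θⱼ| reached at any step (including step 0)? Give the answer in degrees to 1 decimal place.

Answer: 34.4°

Derivation:
apply F[0]=-20.000 → step 1: x=-0.007, v=-0.686, θ₁=-0.062, ω₁=1.159, θ₂=-0.040, ω₂=0.024, θ₃=-0.104, ω₃=-0.023
apply F[1]=-20.000 → step 2: x=-0.028, v=-1.396, θ₁=-0.027, ω₁=2.384, θ₂=-0.039, ω₂=0.031, θ₃=-0.105, ω₃=-0.041
apply F[2]=-20.000 → step 3: x=-0.063, v=-2.135, θ₁=0.033, ω₁=3.687, θ₂=-0.039, ω₂=0.025, θ₃=-0.106, ω₃=-0.050
apply F[3]=-20.000 → step 4: x=-0.113, v=-2.854, θ₁=0.120, ω₁=4.949, θ₂=-0.038, ω₂=0.049, θ₃=-0.107, ω₃=-0.043
apply F[4]=+20.000 → step 5: x=-0.163, v=-2.162, θ₁=0.208, ω₁=3.848, θ₂=-0.037, ω₂=0.002, θ₃=-0.108, ω₃=-0.051
apply F[5]=+20.000 → step 6: x=-0.200, v=-1.565, θ₁=0.276, ω₁=3.027, θ₂=-0.039, ω₂=-0.135, θ₃=-0.109, ω₃=-0.069
apply F[6]=+20.000 → step 7: x=-0.226, v=-1.044, θ₁=0.330, ω₁=2.424, θ₂=-0.043, ω₂=-0.342, θ₃=-0.110, ω₃=-0.091
apply F[7]=+20.000 → step 8: x=-0.242, v=-0.576, θ₁=0.374, ω₁=1.971, θ₂=-0.053, ω₂=-0.598, θ₃=-0.113, ω₃=-0.112
apply F[8]=+20.000 → step 9: x=-0.249, v=-0.141, θ₁=0.410, ω₁=1.617, θ₂=-0.067, ω₂=-0.891, θ₃=-0.115, ω₃=-0.129
apply F[9]=+20.000 → step 10: x=-0.248, v=0.274, θ₁=0.439, ω₁=1.324, θ₂=-0.088, ω₂=-1.211, θ₃=-0.118, ω₃=-0.141
apply F[10]=+20.000 → step 11: x=-0.238, v=0.679, θ₁=0.463, ω₁=1.063, θ₂=-0.116, ω₂=-1.552, θ₃=-0.121, ω₃=-0.146
apply F[11]=+20.000 → step 12: x=-0.221, v=1.081, θ₁=0.482, ω₁=0.809, θ₂=-0.151, ω₂=-1.910, θ₃=-0.123, ω₃=-0.143
apply F[12]=+20.000 → step 13: x=-0.195, v=1.488, θ₁=0.495, ω₁=0.541, θ₂=-0.192, ω₂=-2.280, θ₃=-0.126, ω₃=-0.134
apply F[13]=+20.000 → step 14: x=-0.161, v=1.904, θ₁=0.503, ω₁=0.236, θ₂=-0.242, ω₂=-2.659, θ₃=-0.129, ω₃=-0.119
apply F[14]=+20.000 → step 15: x=-0.119, v=2.334, θ₁=0.504, ω₁=-0.126, θ₂=-0.299, ω₂=-3.042, θ₃=-0.131, ω₃=-0.103
apply F[15]=+20.000 → step 16: x=-0.068, v=2.783, θ₁=0.497, ω₁=-0.568, θ₂=-0.363, ω₂=-3.423, θ₃=-0.133, ω₃=-0.088
apply F[16]=+20.000 → step 17: x=-0.007, v=3.259, θ₁=0.481, ω₁=-1.116, θ₂=-0.436, ω₂=-3.794, θ₃=-0.135, ω₃=-0.083
apply F[17]=+20.000 → step 18: x=0.063, v=3.769, θ₁=0.452, ω₁=-1.801, θ₂=-0.515, ω₂=-4.142, θ₃=-0.136, ω₃=-0.094
apply F[18]=+20.000 → step 19: x=0.144, v=4.326, θ₁=0.408, ω₁=-2.660, θ₂=-0.601, ω₂=-4.446, θ₃=-0.138, ω₃=-0.130
Max |angle| over trajectory = 0.601 rad = 34.4°.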